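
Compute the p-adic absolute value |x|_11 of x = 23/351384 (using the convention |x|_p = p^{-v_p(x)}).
|23/351384|_11 = 14641

Step 1 — compute v_11(x) by factoring powers of 11 out of the numerator and denominator: v_11(23/351384) = -4. Step 2 — apply |x|_p = p^{-v_p(x)} = 11^{4} = 14641.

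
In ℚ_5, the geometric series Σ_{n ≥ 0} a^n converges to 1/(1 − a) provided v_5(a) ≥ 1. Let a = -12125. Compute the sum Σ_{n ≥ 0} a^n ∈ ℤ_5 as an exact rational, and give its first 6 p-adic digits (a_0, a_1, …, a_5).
Σ a^n = 1/(1 − a) = 1/12126;  first 6 digits = (1, 0, 0, 3, 0, 1)

v_5(a) = 3 ≥ 1, so the series converges in ℤ_5 to 1/(1 − a) = 1/(1 − (-12125)) = 1/12126. Expand this rational in ℤ_5: compute digits iteratively via d_i = x_i mod 5, x_{i+1} = (x_i − d_i)/5. The first 6 digits are (1, 0, 0, 3, 0, 1).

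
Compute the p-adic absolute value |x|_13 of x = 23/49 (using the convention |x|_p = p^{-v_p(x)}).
|23/49|_13 = 1

Step 1 — compute v_13(x) by factoring powers of 13 out of the numerator and denominator: v_13(23/49) = 0. Step 2 — apply |x|_p = p^{-v_p(x)} = 13^{0} = 1.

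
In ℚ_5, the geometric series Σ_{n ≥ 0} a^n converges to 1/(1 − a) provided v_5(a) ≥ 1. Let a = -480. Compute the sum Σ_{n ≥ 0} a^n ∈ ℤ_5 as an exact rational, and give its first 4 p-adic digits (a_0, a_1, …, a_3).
Σ a^n = 1/(1 − a) = 1/481;  first 4 digits = (1, 4, 1, 3)

v_5(a) = 1 ≥ 1, so the series converges in ℤ_5 to 1/(1 − a) = 1/(1 − (-480)) = 1/481. Expand this rational in ℤ_5: compute digits iteratively via d_i = x_i mod 5, x_{i+1} = (x_i − d_i)/5. The first 4 digits are (1, 4, 1, 3).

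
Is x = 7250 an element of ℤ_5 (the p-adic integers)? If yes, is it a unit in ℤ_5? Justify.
x ∈ ℤ_5 but not a unit; v_5(x) = 3 > 0

ℤ_5 = {x ∈ ℚ_5 : v_5(x) ≥ 0} and ℤ_5^× = {x ∈ ℤ_5 : v_5(x) = 0}. Here v_5(7250) = v_5(num) − v_5(den) = 3; compare against these criteria.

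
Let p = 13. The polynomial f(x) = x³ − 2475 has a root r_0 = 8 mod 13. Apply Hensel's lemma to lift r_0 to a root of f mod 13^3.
r_2 = 1100 (mod 2197)

Hensel: r_{i+1} = r_i − f(r_i)/f′(r_i) mod 13^{i+2}, where f′(x) = 3x². Iterate:
  r_0 = 8 (mod 13)
  r_1 = 86 (mod 169)
  r_2 = 1100 (mod 2197)
Final: r = 1100 with f(r) ≡ 0 mod 13^3.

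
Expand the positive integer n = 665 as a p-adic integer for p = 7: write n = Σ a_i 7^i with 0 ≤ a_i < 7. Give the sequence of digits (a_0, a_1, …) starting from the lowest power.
(a_0, a_1, …) = (0, 4, 6, 1)

Repeated division by 7 gives the digits low-to-high: 665 = 4·7^1 + 6·7^2 + 1·7^3. Digit sequence: (0, 4, 6, 1).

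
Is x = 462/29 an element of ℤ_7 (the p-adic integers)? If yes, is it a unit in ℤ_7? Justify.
x ∈ ℤ_7 but not a unit; v_7(x) = 1 > 0

ℤ_7 = {x ∈ ℚ_7 : v_7(x) ≥ 0} and ℤ_7^× = {x ∈ ℤ_7 : v_7(x) = 0}. Here v_7(462/29) = v_7(num) − v_7(den) = 1; compare against these criteria.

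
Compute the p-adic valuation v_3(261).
v_3(261) = 2

v_3(n) is the largest exponent k such that 3^k divides n. Factor out: 261 = 3^2 · 29. (Sign doesn't affect v_p.) So v_3(261) = 2.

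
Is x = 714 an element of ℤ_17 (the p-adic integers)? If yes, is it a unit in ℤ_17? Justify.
x ∈ ℤ_17 but not a unit; v_17(x) = 1 > 0

ℤ_17 = {x ∈ ℚ_17 : v_17(x) ≥ 0} and ℤ_17^× = {x ∈ ℤ_17 : v_17(x) = 0}. Here v_17(714) = v_17(num) − v_17(den) = 1; compare against these criteria.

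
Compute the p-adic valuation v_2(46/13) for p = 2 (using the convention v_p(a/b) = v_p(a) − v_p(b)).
v_2(46/13) = 1

Factor powers of 2 from the numerator and denominator of the reduced fraction: 46 = 2^1 · 23 and 13 = 2^0 · 13. Apply v_p(a/b) = v_p(a) − v_p(b): v_2(46/13) = 1 − 0 = 1.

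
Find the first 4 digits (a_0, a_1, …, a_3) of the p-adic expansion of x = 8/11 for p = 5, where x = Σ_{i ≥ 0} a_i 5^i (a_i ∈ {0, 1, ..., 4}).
(a_0, …, a_3) = (3, 0, 4, 1)

v_5(8/11) = 0 (numerator and denominator both coprime to 5), so x ∈ ℤ_5^×. Compute digits iteratively via a_i = x_i mod 5, x_{i+1} = (x_i − a_i)/5, with x_0 = x:
  x_0 = 8/11;  a_0 = 3;  x_1 = (x_0 − 3)/5 = -5/11
  x_1 = -5/11;  a_1 = 0;  x_2 = (x_1 − 0)/5 = -1/11
  x_2 = -1/11;  a_2 = 4;  x_3 = (x_2 − 4)/5 = -9/11
  x_3 = -9/11;  a_3 = 1;  x_4 = (x_3 − 1)/5 = -4/11
Digits: (3, 0, 4, 1).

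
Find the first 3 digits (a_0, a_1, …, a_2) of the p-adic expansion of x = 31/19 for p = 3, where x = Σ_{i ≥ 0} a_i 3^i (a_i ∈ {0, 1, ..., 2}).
(a_0, …, a_2) = (1, 1, 1)

v_3(31/19) = 0 (numerator and denominator both coprime to 3), so x ∈ ℤ_3^×. Compute digits iteratively via a_i = x_i mod 3, x_{i+1} = (x_i − a_i)/3, with x_0 = x:
  x_0 = 31/19;  a_0 = 1;  x_1 = (x_0 − 1)/3 = 4/19
  x_1 = 4/19;  a_1 = 1;  x_2 = (x_1 − 1)/3 = -5/19
  x_2 = -5/19;  a_2 = 1;  x_3 = (x_2 − 1)/3 = -8/19
Digits: (1, 1, 1).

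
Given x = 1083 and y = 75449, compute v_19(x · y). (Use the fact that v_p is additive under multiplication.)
v_19(81711267) = 5

v_p(x) = 2 (factor: 1083 = 19^2 · 3); v_p(y) = 3 (factor: 75449 = 19^3 · 11). Additivity: v_p(xy) = v_p(x) + v_p(y) = 2 + 3 = 5. (Direct check: xy = 81711267 = 19^5 · (33).)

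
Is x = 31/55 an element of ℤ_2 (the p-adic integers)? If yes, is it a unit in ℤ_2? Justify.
x ∈ ℤ_2^× (unit); v_2(x) = 0

ℤ_2 = {x ∈ ℚ_2 : v_2(x) ≥ 0} and ℤ_2^× = {x ∈ ℤ_2 : v_2(x) = 0}. Here v_2(31/55) = v_2(num) − v_2(den) = 0; compare against these criteria.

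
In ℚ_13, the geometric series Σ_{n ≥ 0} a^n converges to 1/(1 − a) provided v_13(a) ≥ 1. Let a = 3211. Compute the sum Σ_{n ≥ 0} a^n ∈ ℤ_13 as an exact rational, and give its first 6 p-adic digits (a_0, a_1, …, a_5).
Σ a^n = 1/(1 − a) = -1/3210;  first 6 digits = (1, 0, 6, 1, 10, 1)

v_13(a) = 2 ≥ 1, so the series converges in ℤ_13 to 1/(1 − a) = 1/(1 − 3211) = -1/3210. Expand this rational in ℤ_13: compute digits iteratively via d_i = x_i mod 13, x_{i+1} = (x_i − d_i)/13. The first 6 digits are (1, 0, 6, 1, 10, 1).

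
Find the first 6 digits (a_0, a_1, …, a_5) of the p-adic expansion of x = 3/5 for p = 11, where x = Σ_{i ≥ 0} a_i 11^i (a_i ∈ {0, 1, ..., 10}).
(a_0, …, a_5) = (5, 4, 4, 4, 4, 4)

v_11(3/5) = 0 (numerator and denominator both coprime to 11), so x ∈ ℤ_11^×. Compute digits iteratively via a_i = x_i mod 11, x_{i+1} = (x_i − a_i)/11, with x_0 = x:
  x_0 = 3/5;  a_0 = 5;  x_1 = (x_0 − 5)/11 = -2/5
  x_1 = -2/5;  a_1 = 4;  x_2 = (x_1 − 4)/11 = -2/5
  x_2 = -2/5;  a_2 = 4;  x_3 = (x_2 − 4)/11 = -2/5
  x_3 = -2/5;  a_3 = 4;  x_4 = (x_3 − 4)/11 = -2/5
  x_4 = -2/5;  a_4 = 4;  x_5 = (x_4 − 4)/11 = -2/5
  x_5 = -2/5;  a_5 = 4;  x_6 = (x_5 − 4)/11 = -2/5
Digits: (5, 4, 4, 4, 4, 4).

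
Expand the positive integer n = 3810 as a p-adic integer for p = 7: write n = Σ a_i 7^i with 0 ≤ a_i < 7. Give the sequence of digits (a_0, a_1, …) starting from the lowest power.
(a_0, a_1, …) = (2, 5, 0, 4, 1)

Repeated division by 7 gives the digits low-to-high: 3810 = 2 + 5·7^1 + 4·7^3 + 1·7^4. Digit sequence: (2, 5, 0, 4, 1).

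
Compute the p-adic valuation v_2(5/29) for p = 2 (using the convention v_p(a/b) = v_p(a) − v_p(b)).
v_2(5/29) = 0

Factor powers of 2 from the numerator and denominator of the reduced fraction: 5 = 2^0 · 5 and 29 = 2^0 · 29. Apply v_p(a/b) = v_p(a) − v_p(b): v_2(5/29) = 0 − 0 = 0.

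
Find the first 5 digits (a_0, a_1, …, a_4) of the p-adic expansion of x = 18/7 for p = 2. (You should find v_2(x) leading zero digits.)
(a_0, …, a_4) = (0, 1, 1, 1, 1)

v_2(18/7) = 1, so a_0 = ... = a_0 = 0. Factor out: x = 2^1 · u with u = 9/7 a unit in ℤ_2. Expand u iteratively via a_{v+i} = u_i mod 2, u_{i+1} = (u_i − a_{v+i})/2:
  u_0 = 9/7;  a_1 = 1;  u_1 = (u_0 − 1)/2 = 1/7
  u_1 = 1/7;  a_2 = 1;  u_2 = (u_1 − 1)/2 = -3/7
  u_2 = -3/7;  a_3 = 1;  u_3 = (u_2 − 1)/2 = -5/7
  u_3 = -5/7;  a_4 = 1;  u_4 = (u_3 − 1)/2 = -6/7
Digits: (0, 1, 1, 1, 1).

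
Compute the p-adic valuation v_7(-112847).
v_7(-112847) = 4

v_7(n) is the largest exponent k such that 7^k divides n. Factor out: -112847 = -7^4 · 47. (Sign doesn't affect v_p.) So v_7(-112847) = 4.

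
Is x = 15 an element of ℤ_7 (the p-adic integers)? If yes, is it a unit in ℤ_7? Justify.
x ∈ ℤ_7^× (unit); v_7(x) = 0

ℤ_7 = {x ∈ ℚ_7 : v_7(x) ≥ 0} and ℤ_7^× = {x ∈ ℤ_7 : v_7(x) = 0}. Here v_7(15) = v_7(num) − v_7(den) = 0; compare against these criteria.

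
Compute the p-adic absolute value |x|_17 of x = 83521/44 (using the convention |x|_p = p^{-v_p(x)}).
|83521/44|_17 = 1/83521

Step 1 — compute v_17(x) by factoring powers of 17 out of the numerator and denominator: v_17(83521/44) = 4. Step 2 — apply |x|_p = p^{-v_p(x)} = 17^{-4} = 1/83521.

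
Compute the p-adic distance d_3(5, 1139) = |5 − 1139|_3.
d_3(5, 1139) = 1/81

Step 1 — x − y = 5 − 1139 = -1134. Step 2 — v_3(-1134) = 4 (factor: -1134 = −(3^4 · 14); the sign does not affect v_p). Step 3 — |x − y|_3 = 3^{-4} = 1/81.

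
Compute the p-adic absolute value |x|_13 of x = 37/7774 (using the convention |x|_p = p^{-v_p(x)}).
|37/7774|_13 = 169

Step 1 — compute v_13(x) by factoring powers of 13 out of the numerator and denominator: v_13(37/7774) = -2. Step 2 — apply |x|_p = p^{-v_p(x)} = 13^{2} = 169.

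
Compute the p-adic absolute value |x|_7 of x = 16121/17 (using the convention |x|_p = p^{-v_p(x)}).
|16121/17|_7 = 1/343

Step 1 — compute v_7(x) by factoring powers of 7 out of the numerator and denominator: v_7(16121/17) = 3. Step 2 — apply |x|_p = p^{-v_p(x)} = 7^{-3} = 1/343.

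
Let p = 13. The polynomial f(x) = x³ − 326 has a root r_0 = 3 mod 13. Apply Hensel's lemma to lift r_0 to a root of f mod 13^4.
r_3 = 18385 (mod 28561)

Hensel: r_{i+1} = r_i − f(r_i)/f′(r_i) mod 13^{i+2}, where f′(x) = 3x². Iterate:
  r_0 = 3 (mod 13)
  r_1 = 133 (mod 169)
  r_2 = 809 (mod 2197)
  r_3 = 18385 (mod 28561)
Final: r = 18385 with f(r) ≡ 0 mod 13^4.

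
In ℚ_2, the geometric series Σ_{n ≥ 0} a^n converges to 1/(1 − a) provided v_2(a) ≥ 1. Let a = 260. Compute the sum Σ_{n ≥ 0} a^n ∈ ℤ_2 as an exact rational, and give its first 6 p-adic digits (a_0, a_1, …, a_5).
Σ a^n = 1/(1 − a) = -1/259;  first 6 digits = (1, 0, 1, 0, 1, 0)

v_2(a) = 2 ≥ 1, so the series converges in ℤ_2 to 1/(1 − a) = 1/(1 − 260) = -1/259. Expand this rational in ℤ_2: compute digits iteratively via d_i = x_i mod 2, x_{i+1} = (x_i − d_i)/2. The first 6 digits are (1, 0, 1, 0, 1, 0).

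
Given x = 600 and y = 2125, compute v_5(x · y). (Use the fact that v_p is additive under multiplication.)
v_5(1275000) = 5

v_p(x) = 2 (factor: 600 = 5^2 · 24); v_p(y) = 3 (factor: 2125 = 5^3 · 17). Additivity: v_p(xy) = v_p(x) + v_p(y) = 2 + 3 = 5. (Direct check: xy = 1275000 = 5^5 · (408).)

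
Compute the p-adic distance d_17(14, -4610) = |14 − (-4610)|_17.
d_17(14, -4610) = 1/289

Step 1 — x − y = 14 − (-4610) = 4624. Step 2 — v_17(4624) = 2 (factor: 4624 = (17^2 · 16); the sign does not affect v_p). Step 3 — |x − y|_17 = 17^{-2} = 1/289.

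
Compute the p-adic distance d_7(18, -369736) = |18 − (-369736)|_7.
d_7(18, -369736) = 1/16807

Step 1 — x − y = 18 − (-369736) = 369754. Step 2 — v_7(369754) = 5 (factor: 369754 = (7^5 · 22); the sign does not affect v_p). Step 3 — |x − y|_7 = 7^{-5} = 1/16807.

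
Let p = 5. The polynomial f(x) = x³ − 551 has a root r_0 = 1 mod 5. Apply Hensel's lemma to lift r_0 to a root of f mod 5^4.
r_3 = 601 (mod 625)

Hensel: r_{i+1} = r_i − f(r_i)/f′(r_i) mod 5^{i+2}, where f′(x) = 3x². Iterate:
  r_0 = 1 (mod 5)
  r_1 = 1 (mod 25)
  r_2 = 101 (mod 125)
  r_3 = 601 (mod 625)
Final: r = 601 with f(r) ≡ 0 mod 5^4.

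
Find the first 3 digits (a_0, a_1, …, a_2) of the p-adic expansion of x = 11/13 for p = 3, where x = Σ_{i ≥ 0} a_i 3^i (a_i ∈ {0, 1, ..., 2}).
(a_0, …, a_2) = (2, 1, 0)

v_3(11/13) = 0 (numerator and denominator both coprime to 3), so x ∈ ℤ_3^×. Compute digits iteratively via a_i = x_i mod 3, x_{i+1} = (x_i − a_i)/3, with x_0 = x:
  x_0 = 11/13;  a_0 = 2;  x_1 = (x_0 − 2)/3 = -5/13
  x_1 = -5/13;  a_1 = 1;  x_2 = (x_1 − 1)/3 = -6/13
  x_2 = -6/13;  a_2 = 0;  x_3 = (x_2 − 0)/3 = -2/13
Digits: (2, 1, 0).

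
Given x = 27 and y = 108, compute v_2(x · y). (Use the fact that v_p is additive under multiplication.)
v_2(2916) = 2

v_p(x) = 0 (factor: 27 = 2^0 · 27); v_p(y) = 2 (factor: 108 = 2^2 · 27). Additivity: v_p(xy) = v_p(x) + v_p(y) = 0 + 2 = 2. (Direct check: xy = 2916 = 2^2 · (729).)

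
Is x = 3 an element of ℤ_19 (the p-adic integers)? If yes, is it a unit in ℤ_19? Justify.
x ∈ ℤ_19^× (unit); v_19(x) = 0

ℤ_19 = {x ∈ ℚ_19 : v_19(x) ≥ 0} and ℤ_19^× = {x ∈ ℤ_19 : v_19(x) = 0}. Here v_19(3) = v_19(num) − v_19(den) = 0; compare against these criteria.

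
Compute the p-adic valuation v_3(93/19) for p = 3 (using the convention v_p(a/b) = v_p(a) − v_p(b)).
v_3(93/19) = 1

Factor powers of 3 from the numerator and denominator of the reduced fraction: 93 = 3^1 · 31 and 19 = 3^0 · 19. Apply v_p(a/b) = v_p(a) − v_p(b): v_3(93/19) = 1 − 0 = 1.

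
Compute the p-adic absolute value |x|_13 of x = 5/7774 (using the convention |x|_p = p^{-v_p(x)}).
|5/7774|_13 = 169

Step 1 — compute v_13(x) by factoring powers of 13 out of the numerator and denominator: v_13(5/7774) = -2. Step 2 — apply |x|_p = p^{-v_p(x)} = 13^{2} = 169.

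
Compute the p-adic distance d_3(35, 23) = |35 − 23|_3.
d_3(35, 23) = 1/3

Step 1 — x − y = 35 − 23 = 12. Step 2 — v_3(12) = 1 (factor: 12 = (3^1 · 4); the sign does not affect v_p). Step 3 — |x − y|_3 = 3^{-1} = 1/3.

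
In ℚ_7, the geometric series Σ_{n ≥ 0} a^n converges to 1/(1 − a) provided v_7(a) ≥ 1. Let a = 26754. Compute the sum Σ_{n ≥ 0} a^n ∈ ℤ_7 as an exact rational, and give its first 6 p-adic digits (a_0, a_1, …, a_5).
Σ a^n = 1/(1 − a) = -1/26753;  first 6 digits = (1, 0, 0, 1, 4, 1)

v_7(a) = 3 ≥ 1, so the series converges in ℤ_7 to 1/(1 − a) = 1/(1 − 26754) = -1/26753. Expand this rational in ℤ_7: compute digits iteratively via d_i = x_i mod 7, x_{i+1} = (x_i − d_i)/7. The first 6 digits are (1, 0, 0, 1, 4, 1).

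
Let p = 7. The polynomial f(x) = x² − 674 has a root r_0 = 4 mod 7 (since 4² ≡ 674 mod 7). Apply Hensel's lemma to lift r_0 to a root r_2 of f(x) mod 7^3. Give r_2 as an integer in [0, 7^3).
r_2 = 74 (mod 343)

Hensel's recurrence: r_{i+1} = r_i − f(r_i)·(f′(r_i))^{-1} mod 7^{i+2}, with f′(x) = 2x. Iterate:
  r_0 = 4 (mod 7)
  r_1 = 25 (mod 49)
  r_2 = 74 (mod 343)
Final: r_2 = 74, and one checks f(r_2) ≡ 0 mod 7^3.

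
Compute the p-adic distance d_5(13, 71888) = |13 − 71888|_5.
d_5(13, 71888) = 1/3125

Step 1 — x − y = 13 − 71888 = -71875. Step 2 — v_5(-71875) = 5 (factor: -71875 = −(5^5 · 23); the sign does not affect v_p). Step 3 — |x − y|_5 = 5^{-5} = 1/3125.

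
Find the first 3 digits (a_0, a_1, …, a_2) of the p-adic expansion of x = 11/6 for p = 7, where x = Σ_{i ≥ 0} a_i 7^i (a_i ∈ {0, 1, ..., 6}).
(a_0, …, a_2) = (3, 1, 1)

v_7(11/6) = 0 (numerator and denominator both coprime to 7), so x ∈ ℤ_7^×. Compute digits iteratively via a_i = x_i mod 7, x_{i+1} = (x_i − a_i)/7, with x_0 = x:
  x_0 = 11/6;  a_0 = 3;  x_1 = (x_0 − 3)/7 = -1/6
  x_1 = -1/6;  a_1 = 1;  x_2 = (x_1 − 1)/7 = -1/6
  x_2 = -1/6;  a_2 = 1;  x_3 = (x_2 − 1)/7 = -1/6
Digits: (3, 1, 1).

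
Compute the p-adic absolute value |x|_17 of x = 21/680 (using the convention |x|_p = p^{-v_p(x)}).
|21/680|_17 = 17

Step 1 — compute v_17(x) by factoring powers of 17 out of the numerator and denominator: v_17(21/680) = -1. Step 2 — apply |x|_p = p^{-v_p(x)} = 17^{1} = 17.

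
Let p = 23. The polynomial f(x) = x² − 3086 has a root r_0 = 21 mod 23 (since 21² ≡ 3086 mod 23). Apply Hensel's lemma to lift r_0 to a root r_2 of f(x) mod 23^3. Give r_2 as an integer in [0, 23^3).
r_2 = 8485 (mod 12167)

Hensel's recurrence: r_{i+1} = r_i − f(r_i)·(f′(r_i))^{-1} mod 23^{i+2}, with f′(x) = 2x. Iterate:
  r_0 = 21 (mod 23)
  r_1 = 21 (mod 529)
  r_2 = 8485 (mod 12167)
Final: r_2 = 8485, and one checks f(r_2) ≡ 0 mod 23^3.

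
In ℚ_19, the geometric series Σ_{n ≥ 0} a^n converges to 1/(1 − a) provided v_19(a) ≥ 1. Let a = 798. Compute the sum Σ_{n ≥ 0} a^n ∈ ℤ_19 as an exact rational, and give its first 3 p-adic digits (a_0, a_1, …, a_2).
Σ a^n = 1/(1 − a) = -1/797;  first 3 digits = (1, 4, 18)

v_19(a) = 1 ≥ 1, so the series converges in ℤ_19 to 1/(1 − a) = 1/(1 − 798) = -1/797. Expand this rational in ℤ_19: compute digits iteratively via d_i = x_i mod 19, x_{i+1} = (x_i − d_i)/19. The first 3 digits are (1, 4, 18).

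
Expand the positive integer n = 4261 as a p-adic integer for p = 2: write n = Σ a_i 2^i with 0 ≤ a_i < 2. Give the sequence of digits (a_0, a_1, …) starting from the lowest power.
(a_0, a_1, …) = (1, 0, 1, 0, 0, 1, 0, 1, 0, 0, 0, 0, 1)

Repeated division by 2 gives the digits low-to-high: 4261 = 1 + 1·2^2 + 1·2^5 + 1·2^7 + 1·2^12. Digit sequence: (1, 0, 1, 0, 0, 1, 0, 1, 0, 0, 0, 0, 1).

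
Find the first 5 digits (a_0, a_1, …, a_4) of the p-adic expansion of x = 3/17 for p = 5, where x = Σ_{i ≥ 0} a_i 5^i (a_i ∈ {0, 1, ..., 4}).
(a_0, …, a_4) = (4, 1, 2, 1, 0)

v_5(3/17) = 0 (numerator and denominator both coprime to 5), so x ∈ ℤ_5^×. Compute digits iteratively via a_i = x_i mod 5, x_{i+1} = (x_i − a_i)/5, with x_0 = x:
  x_0 = 3/17;  a_0 = 4;  x_1 = (x_0 − 4)/5 = -13/17
  x_1 = -13/17;  a_1 = 1;  x_2 = (x_1 − 1)/5 = -6/17
  x_2 = -6/17;  a_2 = 2;  x_3 = (x_2 − 2)/5 = -8/17
  x_3 = -8/17;  a_3 = 1;  x_4 = (x_3 − 1)/5 = -5/17
  x_4 = -5/17;  a_4 = 0;  x_5 = (x_4 − 0)/5 = -1/17
Digits: (4, 1, 2, 1, 0).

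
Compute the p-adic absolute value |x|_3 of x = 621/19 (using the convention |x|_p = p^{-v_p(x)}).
|621/19|_3 = 1/27

Step 1 — compute v_3(x) by factoring powers of 3 out of the numerator and denominator: v_3(621/19) = 3. Step 2 — apply |x|_p = p^{-v_p(x)} = 3^{-3} = 1/27.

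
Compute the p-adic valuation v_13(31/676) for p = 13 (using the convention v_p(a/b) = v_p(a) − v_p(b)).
v_13(31/676) = -2

Factor powers of 13 from the numerator and denominator of the reduced fraction: 31 = 13^0 · 31 and 676 = 13^2 · 4. Apply v_p(a/b) = v_p(a) − v_p(b): v_13(31/676) = 0 − 2 = -2.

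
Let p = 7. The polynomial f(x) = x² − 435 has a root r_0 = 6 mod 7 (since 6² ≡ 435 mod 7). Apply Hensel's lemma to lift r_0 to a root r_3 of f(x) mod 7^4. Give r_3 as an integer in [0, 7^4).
r_3 = 1889 (mod 2401)

Hensel's recurrence: r_{i+1} = r_i − f(r_i)·(f′(r_i))^{-1} mod 7^{i+2}, with f′(x) = 2x. Iterate:
  r_0 = 6 (mod 7)
  r_1 = 27 (mod 49)
  r_2 = 174 (mod 343)
  r_3 = 1889 (mod 2401)
Final: r_3 = 1889, and one checks f(r_3) ≡ 0 mod 7^4.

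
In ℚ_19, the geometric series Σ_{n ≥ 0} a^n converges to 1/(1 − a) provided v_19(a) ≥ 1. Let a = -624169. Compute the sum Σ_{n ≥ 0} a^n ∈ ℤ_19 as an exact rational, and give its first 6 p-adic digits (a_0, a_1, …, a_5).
Σ a^n = 1/(1 − a) = 1/624170;  first 6 digits = (1, 0, 0, 4, 14, 18)

v_19(a) = 3 ≥ 1, so the series converges in ℤ_19 to 1/(1 − a) = 1/(1 − (-624169)) = 1/624170. Expand this rational in ℤ_19: compute digits iteratively via d_i = x_i mod 19, x_{i+1} = (x_i − d_i)/19. The first 6 digits are (1, 0, 0, 4, 14, 18).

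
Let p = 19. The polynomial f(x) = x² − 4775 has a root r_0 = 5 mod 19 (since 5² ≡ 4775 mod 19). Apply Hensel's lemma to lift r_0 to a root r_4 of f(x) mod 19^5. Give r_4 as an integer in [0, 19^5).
r_4 = 1078787 (mod 2476099)

Hensel's recurrence: r_{i+1} = r_i − f(r_i)·(f′(r_i))^{-1} mod 19^{i+2}, with f′(x) = 2x. Iterate:
  r_0 = 5 (mod 19)
  r_1 = 119 (mod 361)
  r_2 = 1924 (mod 6859)
  r_3 = 36219 (mod 130321)
  r_4 = 1078787 (mod 2476099)
Final: r_4 = 1078787, and one checks f(r_4) ≡ 0 mod 19^5.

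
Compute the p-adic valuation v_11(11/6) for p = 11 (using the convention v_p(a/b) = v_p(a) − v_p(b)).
v_11(11/6) = 1

Factor powers of 11 from the numerator and denominator of the reduced fraction: 11 = 11^1 · 1 and 6 = 11^0 · 6. Apply v_p(a/b) = v_p(a) − v_p(b): v_11(11/6) = 1 − 0 = 1.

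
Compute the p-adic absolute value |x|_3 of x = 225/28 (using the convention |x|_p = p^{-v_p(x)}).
|225/28|_3 = 1/9

Step 1 — compute v_3(x) by factoring powers of 3 out of the numerator and denominator: v_3(225/28) = 2. Step 2 — apply |x|_p = p^{-v_p(x)} = 3^{-2} = 1/9.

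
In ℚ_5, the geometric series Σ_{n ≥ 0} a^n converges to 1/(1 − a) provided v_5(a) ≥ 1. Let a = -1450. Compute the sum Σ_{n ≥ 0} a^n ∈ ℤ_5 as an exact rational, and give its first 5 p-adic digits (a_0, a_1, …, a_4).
Σ a^n = 1/(1 − a) = 1/1451;  first 5 digits = (1, 0, 2, 3, 1)

v_5(a) = 2 ≥ 1, so the series converges in ℤ_5 to 1/(1 − a) = 1/(1 − (-1450)) = 1/1451. Expand this rational in ℤ_5: compute digits iteratively via d_i = x_i mod 5, x_{i+1} = (x_i − d_i)/5. The first 5 digits are (1, 0, 2, 3, 1).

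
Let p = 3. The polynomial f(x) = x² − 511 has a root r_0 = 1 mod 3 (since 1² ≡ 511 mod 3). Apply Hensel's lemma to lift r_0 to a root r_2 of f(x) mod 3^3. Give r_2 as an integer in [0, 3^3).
r_2 = 22 (mod 27)

Hensel's recurrence: r_{i+1} = r_i − f(r_i)·(f′(r_i))^{-1} mod 3^{i+2}, with f′(x) = 2x. Iterate:
  r_0 = 1 (mod 3)
  r_1 = 4 (mod 9)
  r_2 = 22 (mod 27)
Final: r_2 = 22, and one checks f(r_2) ≡ 0 mod 3^3.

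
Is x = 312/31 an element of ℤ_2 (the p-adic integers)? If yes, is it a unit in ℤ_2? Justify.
x ∈ ℤ_2 but not a unit; v_2(x) = 3 > 0

ℤ_2 = {x ∈ ℚ_2 : v_2(x) ≥ 0} and ℤ_2^× = {x ∈ ℤ_2 : v_2(x) = 0}. Here v_2(312/31) = v_2(num) − v_2(den) = 3; compare against these criteria.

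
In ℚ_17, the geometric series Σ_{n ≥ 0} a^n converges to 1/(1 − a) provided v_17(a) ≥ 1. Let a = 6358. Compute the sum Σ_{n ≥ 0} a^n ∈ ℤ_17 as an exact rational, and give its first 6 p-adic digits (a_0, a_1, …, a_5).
Σ a^n = 1/(1 − a) = -1/6357;  first 6 digits = (1, 0, 5, 1, 8, 11)

v_17(a) = 2 ≥ 1, so the series converges in ℤ_17 to 1/(1 − a) = 1/(1 − 6358) = -1/6357. Expand this rational in ℤ_17: compute digits iteratively via d_i = x_i mod 17, x_{i+1} = (x_i − d_i)/17. The first 6 digits are (1, 0, 5, 1, 8, 11).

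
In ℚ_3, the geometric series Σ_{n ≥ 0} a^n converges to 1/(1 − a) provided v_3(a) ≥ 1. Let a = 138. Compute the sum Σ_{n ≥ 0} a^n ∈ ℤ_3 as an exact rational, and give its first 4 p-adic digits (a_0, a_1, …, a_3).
Σ a^n = 1/(1 − a) = -1/137;  first 4 digits = (1, 1, 1, 0)

v_3(a) = 1 ≥ 1, so the series converges in ℤ_3 to 1/(1 − a) = 1/(1 − 138) = -1/137. Expand this rational in ℤ_3: compute digits iteratively via d_i = x_i mod 3, x_{i+1} = (x_i − d_i)/3. The first 4 digits are (1, 1, 1, 0).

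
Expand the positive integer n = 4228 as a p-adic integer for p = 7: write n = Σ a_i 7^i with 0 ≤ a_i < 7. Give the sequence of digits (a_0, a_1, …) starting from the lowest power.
(a_0, a_1, …) = (0, 2, 2, 5, 1)

Repeated division by 7 gives the digits low-to-high: 4228 = 2·7^1 + 2·7^2 + 5·7^3 + 1·7^4. Digit sequence: (0, 2, 2, 5, 1).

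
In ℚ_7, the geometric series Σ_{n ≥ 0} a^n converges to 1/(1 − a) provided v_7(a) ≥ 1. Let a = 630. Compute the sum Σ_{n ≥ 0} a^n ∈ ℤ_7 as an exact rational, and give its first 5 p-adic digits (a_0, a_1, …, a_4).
Σ a^n = 1/(1 − a) = -1/629;  first 5 digits = (1, 6, 6, 2, 2)

v_7(a) = 1 ≥ 1, so the series converges in ℤ_7 to 1/(1 − a) = 1/(1 − 630) = -1/629. Expand this rational in ℤ_7: compute digits iteratively via d_i = x_i mod 7, x_{i+1} = (x_i − d_i)/7. The first 5 digits are (1, 6, 6, 2, 2).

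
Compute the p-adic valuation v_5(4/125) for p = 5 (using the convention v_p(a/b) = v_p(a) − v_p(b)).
v_5(4/125) = -3

Factor powers of 5 from the numerator and denominator of the reduced fraction: 4 = 5^0 · 4 and 125 = 5^3 · 1. Apply v_p(a/b) = v_p(a) − v_p(b): v_5(4/125) = 0 − 3 = -3.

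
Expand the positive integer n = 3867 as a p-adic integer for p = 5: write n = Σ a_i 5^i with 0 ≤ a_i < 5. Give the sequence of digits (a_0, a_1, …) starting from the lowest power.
(a_0, a_1, …) = (2, 3, 4, 0, 1, 1)

Repeated division by 5 gives the digits low-to-high: 3867 = 2 + 3·5^1 + 4·5^2 + 1·5^4 + 1·5^5. Digit sequence: (2, 3, 4, 0, 1, 1).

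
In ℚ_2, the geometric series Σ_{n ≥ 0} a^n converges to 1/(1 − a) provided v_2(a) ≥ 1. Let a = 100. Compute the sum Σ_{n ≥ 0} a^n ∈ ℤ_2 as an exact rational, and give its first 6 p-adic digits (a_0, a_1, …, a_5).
Σ a^n = 1/(1 − a) = -1/99;  first 6 digits = (1, 0, 1, 0, 1, 1)

v_2(a) = 2 ≥ 1, so the series converges in ℤ_2 to 1/(1 − a) = 1/(1 − 100) = -1/99. Expand this rational in ℤ_2: compute digits iteratively via d_i = x_i mod 2, x_{i+1} = (x_i − d_i)/2. The first 6 digits are (1, 0, 1, 0, 1, 1).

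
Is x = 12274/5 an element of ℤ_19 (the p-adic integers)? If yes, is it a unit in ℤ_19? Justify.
x ∈ ℤ_19 but not a unit; v_19(x) = 2 > 0

ℤ_19 = {x ∈ ℚ_19 : v_19(x) ≥ 0} and ℤ_19^× = {x ∈ ℤ_19 : v_19(x) = 0}. Here v_19(12274/5) = v_19(num) − v_19(den) = 2; compare against these criteria.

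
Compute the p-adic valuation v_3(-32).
v_3(-32) = 0

v_3(n) is the largest exponent k such that 3^k divides n. Factor out: -32 = -3^0 · 32. (Sign doesn't affect v_p.) So v_3(-32) = 0.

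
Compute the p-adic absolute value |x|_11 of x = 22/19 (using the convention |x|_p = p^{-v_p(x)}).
|22/19|_11 = 1/11

Step 1 — compute v_11(x) by factoring powers of 11 out of the numerator and denominator: v_11(22/19) = 1. Step 2 — apply |x|_p = p^{-v_p(x)} = 11^{-1} = 1/11.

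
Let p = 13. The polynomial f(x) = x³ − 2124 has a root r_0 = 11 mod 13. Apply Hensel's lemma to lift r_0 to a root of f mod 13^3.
r_2 = 1922 (mod 2197)

Hensel: r_{i+1} = r_i − f(r_i)/f′(r_i) mod 13^{i+2}, where f′(x) = 3x². Iterate:
  r_0 = 11 (mod 13)
  r_1 = 63 (mod 169)
  r_2 = 1922 (mod 2197)
Final: r = 1922 with f(r) ≡ 0 mod 13^3.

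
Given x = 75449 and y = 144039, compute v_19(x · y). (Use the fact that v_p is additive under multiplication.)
v_19(10867598511) = 6

v_p(x) = 3 (factor: 75449 = 19^3 · 11); v_p(y) = 3 (factor: 144039 = 19^3 · 21). Additivity: v_p(xy) = v_p(x) + v_p(y) = 3 + 3 = 6. (Direct check: xy = 10867598511 = 19^6 · (231).)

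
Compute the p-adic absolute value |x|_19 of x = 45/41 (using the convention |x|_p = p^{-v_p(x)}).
|45/41|_19 = 1

Step 1 — compute v_19(x) by factoring powers of 19 out of the numerator and denominator: v_19(45/41) = 0. Step 2 — apply |x|_p = p^{-v_p(x)} = 19^{0} = 1.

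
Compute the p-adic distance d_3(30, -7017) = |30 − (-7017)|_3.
d_3(30, -7017) = 1/243

Step 1 — x − y = 30 − (-7017) = 7047. Step 2 — v_3(7047) = 5 (factor: 7047 = (3^5 · 29); the sign does not affect v_p). Step 3 — |x − y|_3 = 3^{-5} = 1/243.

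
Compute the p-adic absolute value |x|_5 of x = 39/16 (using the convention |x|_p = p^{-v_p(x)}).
|39/16|_5 = 1

Step 1 — compute v_5(x) by factoring powers of 5 out of the numerator and denominator: v_5(39/16) = 0. Step 2 — apply |x|_p = p^{-v_p(x)} = 5^{0} = 1.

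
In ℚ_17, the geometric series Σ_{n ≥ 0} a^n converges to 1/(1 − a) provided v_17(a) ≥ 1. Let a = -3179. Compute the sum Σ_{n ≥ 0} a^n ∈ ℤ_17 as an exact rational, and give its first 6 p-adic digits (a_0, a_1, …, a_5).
Σ a^n = 1/(1 − a) = 1/3180;  first 6 digits = (1, 0, 6, 16, 1, 7)

v_17(a) = 2 ≥ 1, so the series converges in ℤ_17 to 1/(1 − a) = 1/(1 − (-3179)) = 1/3180. Expand this rational in ℤ_17: compute digits iteratively via d_i = x_i mod 17, x_{i+1} = (x_i − d_i)/17. The first 6 digits are (1, 0, 6, 16, 1, 7).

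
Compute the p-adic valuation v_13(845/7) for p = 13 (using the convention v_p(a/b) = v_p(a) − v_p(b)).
v_13(845/7) = 2

Factor powers of 13 from the numerator and denominator of the reduced fraction: 845 = 13^2 · 5 and 7 = 13^0 · 7. Apply v_p(a/b) = v_p(a) − v_p(b): v_13(845/7) = 2 − 0 = 2.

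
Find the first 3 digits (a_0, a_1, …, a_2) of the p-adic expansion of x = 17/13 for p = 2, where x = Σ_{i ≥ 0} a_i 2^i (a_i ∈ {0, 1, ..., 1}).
(a_0, …, a_2) = (1, 0, 1)

v_2(17/13) = 0 (numerator and denominator both coprime to 2), so x ∈ ℤ_2^×. Compute digits iteratively via a_i = x_i mod 2, x_{i+1} = (x_i − a_i)/2, with x_0 = x:
  x_0 = 17/13;  a_0 = 1;  x_1 = (x_0 − 1)/2 = 2/13
  x_1 = 2/13;  a_1 = 0;  x_2 = (x_1 − 0)/2 = 1/13
  x_2 = 1/13;  a_2 = 1;  x_3 = (x_2 − 1)/2 = -6/13
Digits: (1, 0, 1).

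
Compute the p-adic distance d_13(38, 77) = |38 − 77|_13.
d_13(38, 77) = 1/13

Step 1 — x − y = 38 − 77 = -39. Step 2 — v_13(-39) = 1 (factor: -39 = −(13^1 · 3); the sign does not affect v_p). Step 3 — |x − y|_13 = 13^{-1} = 1/13.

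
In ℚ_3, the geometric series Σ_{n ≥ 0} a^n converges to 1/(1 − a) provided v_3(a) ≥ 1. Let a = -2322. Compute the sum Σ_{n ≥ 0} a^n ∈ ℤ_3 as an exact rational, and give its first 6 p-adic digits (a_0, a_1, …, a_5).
Σ a^n = 1/(1 − a) = 1/2323;  first 6 digits = (1, 0, 0, 1, 1, 2)

v_3(a) = 3 ≥ 1, so the series converges in ℤ_3 to 1/(1 − a) = 1/(1 − (-2322)) = 1/2323. Expand this rational in ℤ_3: compute digits iteratively via d_i = x_i mod 3, x_{i+1} = (x_i − d_i)/3. The first 6 digits are (1, 0, 0, 1, 1, 2).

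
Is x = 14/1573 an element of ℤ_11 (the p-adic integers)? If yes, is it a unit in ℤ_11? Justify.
x ∉ ℤ_11 (v_11(x) = -2 < 0)

ℤ_11 = {x ∈ ℚ_11 : v_11(x) ≥ 0} and ℤ_11^× = {x ∈ ℤ_11 : v_11(x) = 0}. Here v_11(14/1573) = v_11(num) − v_11(den) = -2; compare against these criteria.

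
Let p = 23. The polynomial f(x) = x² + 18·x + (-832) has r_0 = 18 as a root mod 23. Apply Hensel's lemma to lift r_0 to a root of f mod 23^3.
r_2 = 7447 (mod 12167)

Hensel: r_{i+1} = r_i − f(r_i)·(f′(r_i))^{-1} mod 23^{i+2}, f′(x) = 2x + 18. Iterate:
  r_0 = 18 (mod 23)
  r_1 = 41 (mod 529)
  r_2 = 7447 (mod 12167)
Final: r = 7447 satisfies f(r) ≡ 0 mod 23^3.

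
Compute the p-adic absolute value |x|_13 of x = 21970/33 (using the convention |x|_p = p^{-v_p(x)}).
|21970/33|_13 = 1/2197

Step 1 — compute v_13(x) by factoring powers of 13 out of the numerator and denominator: v_13(21970/33) = 3. Step 2 — apply |x|_p = p^{-v_p(x)} = 13^{-3} = 1/2197.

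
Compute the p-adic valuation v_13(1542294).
v_13(1542294) = 4

v_13(n) is the largest exponent k such that 13^k divides n. Factor out: 1542294 = 13^4 · 54. (Sign doesn't affect v_p.) So v_13(1542294) = 4.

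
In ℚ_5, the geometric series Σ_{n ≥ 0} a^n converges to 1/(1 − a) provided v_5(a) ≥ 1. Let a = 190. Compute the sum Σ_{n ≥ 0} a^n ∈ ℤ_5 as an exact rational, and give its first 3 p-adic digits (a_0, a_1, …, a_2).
Σ a^n = 1/(1 − a) = -1/189;  first 3 digits = (1, 3, 1)

v_5(a) = 1 ≥ 1, so the series converges in ℤ_5 to 1/(1 − a) = 1/(1 − 190) = -1/189. Expand this rational in ℤ_5: compute digits iteratively via d_i = x_i mod 5, x_{i+1} = (x_i − d_i)/5. The first 3 digits are (1, 3, 1).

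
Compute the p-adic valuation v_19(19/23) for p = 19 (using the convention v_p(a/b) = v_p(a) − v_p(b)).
v_19(19/23) = 1

Factor powers of 19 from the numerator and denominator of the reduced fraction: 19 = 19^1 · 1 and 23 = 19^0 · 23. Apply v_p(a/b) = v_p(a) − v_p(b): v_19(19/23) = 1 − 0 = 1.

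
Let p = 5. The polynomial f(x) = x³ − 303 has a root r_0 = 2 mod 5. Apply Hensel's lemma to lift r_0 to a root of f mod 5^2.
r_1 = 12 (mod 25)

Hensel: r_{i+1} = r_i − f(r_i)/f′(r_i) mod 5^{i+2}, where f′(x) = 3x². Iterate:
  r_0 = 2 (mod 5)
  r_1 = 12 (mod 25)
Final: r = 12 with f(r) ≡ 0 mod 5^2.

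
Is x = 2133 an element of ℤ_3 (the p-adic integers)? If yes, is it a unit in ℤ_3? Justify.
x ∈ ℤ_3 but not a unit; v_3(x) = 3 > 0

ℤ_3 = {x ∈ ℚ_3 : v_3(x) ≥ 0} and ℤ_3^× = {x ∈ ℤ_3 : v_3(x) = 0}. Here v_3(2133) = v_3(num) − v_3(den) = 3; compare against these criteria.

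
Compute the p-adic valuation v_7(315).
v_7(315) = 1

v_7(n) is the largest exponent k such that 7^k divides n. Factor out: 315 = 7^1 · 45. (Sign doesn't affect v_p.) So v_7(315) = 1.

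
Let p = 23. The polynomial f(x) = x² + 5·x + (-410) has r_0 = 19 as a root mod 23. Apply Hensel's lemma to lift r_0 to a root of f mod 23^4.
r_3 = 261713 (mod 279841)

Hensel: r_{i+1} = r_i − f(r_i)·(f′(r_i))^{-1} mod 23^{i+2}, f′(x) = 2x + 5. Iterate:
  r_0 = 19 (mod 23)
  r_1 = 387 (mod 529)
  r_2 = 6206 (mod 12167)
  r_3 = 261713 (mod 279841)
Final: r = 261713 satisfies f(r) ≡ 0 mod 23^4.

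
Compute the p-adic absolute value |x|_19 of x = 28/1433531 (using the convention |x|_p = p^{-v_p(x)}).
|28/1433531|_19 = 130321

Step 1 — compute v_19(x) by factoring powers of 19 out of the numerator and denominator: v_19(28/1433531) = -4. Step 2 — apply |x|_p = p^{-v_p(x)} = 19^{4} = 130321.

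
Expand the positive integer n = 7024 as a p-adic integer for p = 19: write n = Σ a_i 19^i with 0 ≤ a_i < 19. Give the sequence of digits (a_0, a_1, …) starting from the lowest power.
(a_0, a_1, …) = (13, 8, 0, 1)

Repeated division by 19 gives the digits low-to-high: 7024 = 13 + 8·19^1 + 1·19^3. Digit sequence: (13, 8, 0, 1).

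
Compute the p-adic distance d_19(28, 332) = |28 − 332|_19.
d_19(28, 332) = 1/19

Step 1 — x − y = 28 − 332 = -304. Step 2 — v_19(-304) = 1 (factor: -304 = −(19^1 · 16); the sign does not affect v_p). Step 3 — |x − y|_19 = 19^{-1} = 1/19.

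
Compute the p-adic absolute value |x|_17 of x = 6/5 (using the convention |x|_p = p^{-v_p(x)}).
|6/5|_17 = 1

Step 1 — compute v_17(x) by factoring powers of 17 out of the numerator and denominator: v_17(6/5) = 0. Step 2 — apply |x|_p = p^{-v_p(x)} = 17^{0} = 1.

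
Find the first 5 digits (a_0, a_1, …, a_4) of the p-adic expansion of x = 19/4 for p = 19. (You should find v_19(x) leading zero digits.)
(a_0, …, a_4) = (0, 5, 14, 4, 14)

v_19(19/4) = 1, so a_0 = ... = a_0 = 0. Factor out: x = 19^1 · u with u = 1/4 a unit in ℤ_19. Expand u iteratively via a_{v+i} = u_i mod 19, u_{i+1} = (u_i − a_{v+i})/19:
  u_0 = 1/4;  a_1 = 5;  u_1 = (u_0 − 5)/19 = -1/4
  u_1 = -1/4;  a_2 = 14;  u_2 = (u_1 − 14)/19 = -3/4
  u_2 = -3/4;  a_3 = 4;  u_3 = (u_2 − 4)/19 = -1/4
  u_3 = -1/4;  a_4 = 14;  u_4 = (u_3 − 14)/19 = -3/4
Digits: (0, 5, 14, 4, 14).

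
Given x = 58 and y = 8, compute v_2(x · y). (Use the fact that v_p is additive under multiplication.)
v_2(464) = 4

v_p(x) = 1 (factor: 58 = 2^1 · 29); v_p(y) = 3 (factor: 8 = 2^3 · 1). Additivity: v_p(xy) = v_p(x) + v_p(y) = 1 + 3 = 4. (Direct check: xy = 464 = 2^4 · (29).)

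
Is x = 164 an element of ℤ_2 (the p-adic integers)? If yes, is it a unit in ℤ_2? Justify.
x ∈ ℤ_2 but not a unit; v_2(x) = 2 > 0

ℤ_2 = {x ∈ ℚ_2 : v_2(x) ≥ 0} and ℤ_2^× = {x ∈ ℤ_2 : v_2(x) = 0}. Here v_2(164) = v_2(num) − v_2(den) = 2; compare against these criteria.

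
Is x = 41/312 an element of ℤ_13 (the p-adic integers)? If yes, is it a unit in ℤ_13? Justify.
x ∉ ℤ_13 (v_13(x) = -1 < 0)

ℤ_13 = {x ∈ ℚ_13 : v_13(x) ≥ 0} and ℤ_13^× = {x ∈ ℤ_13 : v_13(x) = 0}. Here v_13(41/312) = v_13(num) − v_13(den) = -1; compare against these criteria.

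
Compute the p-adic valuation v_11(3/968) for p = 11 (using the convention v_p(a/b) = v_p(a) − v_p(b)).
v_11(3/968) = -2

Factor powers of 11 from the numerator and denominator of the reduced fraction: 3 = 11^0 · 3 and 968 = 11^2 · 8. Apply v_p(a/b) = v_p(a) − v_p(b): v_11(3/968) = 0 − 2 = -2.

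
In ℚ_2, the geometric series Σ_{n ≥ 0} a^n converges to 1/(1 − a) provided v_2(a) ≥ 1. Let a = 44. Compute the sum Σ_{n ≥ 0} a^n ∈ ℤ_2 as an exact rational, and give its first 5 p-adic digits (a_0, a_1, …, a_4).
Σ a^n = 1/(1 − a) = -1/43;  first 5 digits = (1, 0, 1, 1, 1)

v_2(a) = 2 ≥ 1, so the series converges in ℤ_2 to 1/(1 − a) = 1/(1 − 44) = -1/43. Expand this rational in ℤ_2: compute digits iteratively via d_i = x_i mod 2, x_{i+1} = (x_i − d_i)/2. The first 5 digits are (1, 0, 1, 1, 1).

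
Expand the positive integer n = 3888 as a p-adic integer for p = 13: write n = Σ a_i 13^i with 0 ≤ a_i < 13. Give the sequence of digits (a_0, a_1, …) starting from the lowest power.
(a_0, a_1, …) = (1, 0, 10, 1)

Repeated division by 13 gives the digits low-to-high: 3888 = 1 + 10·13^2 + 1·13^3. Digit sequence: (1, 0, 10, 1).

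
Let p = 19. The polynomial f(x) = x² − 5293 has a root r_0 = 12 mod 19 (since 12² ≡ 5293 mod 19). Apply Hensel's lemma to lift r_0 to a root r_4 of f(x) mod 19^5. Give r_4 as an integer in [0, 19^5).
r_4 = 428899 (mod 2476099)

Hensel's recurrence: r_{i+1} = r_i − f(r_i)·(f′(r_i))^{-1} mod 19^{i+2}, with f′(x) = 2x. Iterate:
  r_0 = 12 (mod 19)
  r_1 = 31 (mod 361)
  r_2 = 3641 (mod 6859)
  r_3 = 37936 (mod 130321)
  r_4 = 428899 (mod 2476099)
Final: r_4 = 428899, and one checks f(r_4) ≡ 0 mod 19^5.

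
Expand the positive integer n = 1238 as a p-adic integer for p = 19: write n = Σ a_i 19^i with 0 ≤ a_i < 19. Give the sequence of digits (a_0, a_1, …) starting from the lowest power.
(a_0, a_1, …) = (3, 8, 3)

Repeated division by 19 gives the digits low-to-high: 1238 = 3 + 8·19^1 + 3·19^2. Digit sequence: (3, 8, 3).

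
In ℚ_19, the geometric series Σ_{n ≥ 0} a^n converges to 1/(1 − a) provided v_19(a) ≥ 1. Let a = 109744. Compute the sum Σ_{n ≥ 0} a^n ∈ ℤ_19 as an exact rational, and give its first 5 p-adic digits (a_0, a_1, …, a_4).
Σ a^n = 1/(1 − a) = -1/109743;  first 5 digits = (1, 0, 0, 16, 0)

v_19(a) = 3 ≥ 1, so the series converges in ℤ_19 to 1/(1 − a) = 1/(1 − 109744) = -1/109743. Expand this rational in ℤ_19: compute digits iteratively via d_i = x_i mod 19, x_{i+1} = (x_i − d_i)/19. The first 5 digits are (1, 0, 0, 16, 0).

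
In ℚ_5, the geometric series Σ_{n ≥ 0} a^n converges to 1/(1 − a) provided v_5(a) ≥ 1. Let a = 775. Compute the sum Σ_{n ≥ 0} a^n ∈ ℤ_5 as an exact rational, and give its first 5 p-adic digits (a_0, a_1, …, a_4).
Σ a^n = 1/(1 − a) = -1/774;  first 5 digits = (1, 0, 1, 1, 2)

v_5(a) = 2 ≥ 1, so the series converges in ℤ_5 to 1/(1 − a) = 1/(1 − 775) = -1/774. Expand this rational in ℤ_5: compute digits iteratively via d_i = x_i mod 5, x_{i+1} = (x_i − d_i)/5. The first 5 digits are (1, 0, 1, 1, 2).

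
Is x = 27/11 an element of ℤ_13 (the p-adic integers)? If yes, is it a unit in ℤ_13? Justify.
x ∈ ℤ_13^× (unit); v_13(x) = 0

ℤ_13 = {x ∈ ℚ_13 : v_13(x) ≥ 0} and ℤ_13^× = {x ∈ ℤ_13 : v_13(x) = 0}. Here v_13(27/11) = v_13(num) − v_13(den) = 0; compare against these criteria.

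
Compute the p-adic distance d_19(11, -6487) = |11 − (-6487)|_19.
d_19(11, -6487) = 1/361

Step 1 — x − y = 11 − (-6487) = 6498. Step 2 — v_19(6498) = 2 (factor: 6498 = (19^2 · 18); the sign does not affect v_p). Step 3 — |x − y|_19 = 19^{-2} = 1/361.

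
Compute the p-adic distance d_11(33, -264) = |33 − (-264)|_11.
d_11(33, -264) = 1/11

Step 1 — x − y = 33 − (-264) = 297. Step 2 — v_11(297) = 1 (factor: 297 = (11^1 · 27); the sign does not affect v_p). Step 3 — |x − y|_11 = 11^{-1} = 1/11.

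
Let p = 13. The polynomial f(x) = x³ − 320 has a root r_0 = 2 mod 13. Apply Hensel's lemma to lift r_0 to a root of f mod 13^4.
r_3 = 26054 (mod 28561)

Hensel: r_{i+1} = r_i − f(r_i)/f′(r_i) mod 13^{i+2}, where f′(x) = 3x². Iterate:
  r_0 = 2 (mod 13)
  r_1 = 28 (mod 169)
  r_2 = 1887 (mod 2197)
  r_3 = 26054 (mod 28561)
Final: r = 26054 with f(r) ≡ 0 mod 13^4.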